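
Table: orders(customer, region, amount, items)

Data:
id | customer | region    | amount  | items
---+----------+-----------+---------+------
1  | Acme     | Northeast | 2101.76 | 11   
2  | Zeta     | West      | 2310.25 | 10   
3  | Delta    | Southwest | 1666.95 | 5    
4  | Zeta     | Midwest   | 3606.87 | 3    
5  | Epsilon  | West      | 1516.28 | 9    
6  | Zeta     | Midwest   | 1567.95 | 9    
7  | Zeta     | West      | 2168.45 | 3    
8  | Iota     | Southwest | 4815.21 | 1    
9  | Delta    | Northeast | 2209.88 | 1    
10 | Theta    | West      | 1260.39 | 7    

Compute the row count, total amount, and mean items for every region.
SELECT region,
       COUNT(*) as cnt,
       SUM(amount) as total_amount,
       AVG(items) as avg_items
FROM orders
GROUP BY region

Result:
  Midwest: 2 records, 5174.82 total amount, 6.00 avg items
  Northeast: 2 records, 4311.64 total amount, 6.00 avg items
  Southwest: 2 records, 6482.16 total amount, 3.00 avg items
  West: 4 records, 7255.37 total amount, 7.25 avg items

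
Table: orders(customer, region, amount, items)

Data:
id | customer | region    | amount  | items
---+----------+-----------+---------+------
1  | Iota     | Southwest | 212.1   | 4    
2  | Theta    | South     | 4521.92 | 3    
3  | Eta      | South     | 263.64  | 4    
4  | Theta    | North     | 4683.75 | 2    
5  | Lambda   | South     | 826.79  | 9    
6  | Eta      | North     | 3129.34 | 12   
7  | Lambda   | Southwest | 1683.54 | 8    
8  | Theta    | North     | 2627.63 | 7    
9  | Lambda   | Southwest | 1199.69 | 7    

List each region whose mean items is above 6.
SELECT region, AVG(items)
FROM orders
GROUP BY region
HAVING AVG(items) > 6

Result:
  North: avg=7.00
  Southwest: avg=6.33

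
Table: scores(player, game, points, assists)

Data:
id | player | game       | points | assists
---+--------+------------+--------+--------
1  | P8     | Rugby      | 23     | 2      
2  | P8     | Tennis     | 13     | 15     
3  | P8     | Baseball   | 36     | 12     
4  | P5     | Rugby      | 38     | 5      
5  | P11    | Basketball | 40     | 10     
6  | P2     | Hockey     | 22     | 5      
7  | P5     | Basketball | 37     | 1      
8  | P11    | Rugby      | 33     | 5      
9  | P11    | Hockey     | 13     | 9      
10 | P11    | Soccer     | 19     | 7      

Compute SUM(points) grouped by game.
SELECT game, SUM(points) as result
FROM scores
GROUP BY game

Result:
  Baseball: 36
  Basketball: 77
  Hockey: 35
  Rugby: 94
  Soccer: 19
  Tennis: 13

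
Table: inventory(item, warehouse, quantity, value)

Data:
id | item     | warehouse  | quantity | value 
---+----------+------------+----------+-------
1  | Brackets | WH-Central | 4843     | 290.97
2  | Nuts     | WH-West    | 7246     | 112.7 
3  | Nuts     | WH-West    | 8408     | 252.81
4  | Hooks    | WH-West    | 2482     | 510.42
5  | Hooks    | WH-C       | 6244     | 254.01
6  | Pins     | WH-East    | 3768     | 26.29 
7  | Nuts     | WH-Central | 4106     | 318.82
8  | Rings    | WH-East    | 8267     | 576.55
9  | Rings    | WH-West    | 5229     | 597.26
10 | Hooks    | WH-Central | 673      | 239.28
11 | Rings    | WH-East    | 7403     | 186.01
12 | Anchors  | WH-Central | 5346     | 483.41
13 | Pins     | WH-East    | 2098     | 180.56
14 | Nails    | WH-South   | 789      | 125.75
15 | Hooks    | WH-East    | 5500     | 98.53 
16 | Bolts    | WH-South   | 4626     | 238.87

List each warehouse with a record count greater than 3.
SELECT warehouse, COUNT(*) as cnt
FROM inventory
GROUP BY warehouse
HAVING COUNT(*) > 3

Result:
  WH-Central: 4
  WH-East: 5
  WH-West: 4

Note: HAVING filters groups after aggregation, WHERE filters rows before.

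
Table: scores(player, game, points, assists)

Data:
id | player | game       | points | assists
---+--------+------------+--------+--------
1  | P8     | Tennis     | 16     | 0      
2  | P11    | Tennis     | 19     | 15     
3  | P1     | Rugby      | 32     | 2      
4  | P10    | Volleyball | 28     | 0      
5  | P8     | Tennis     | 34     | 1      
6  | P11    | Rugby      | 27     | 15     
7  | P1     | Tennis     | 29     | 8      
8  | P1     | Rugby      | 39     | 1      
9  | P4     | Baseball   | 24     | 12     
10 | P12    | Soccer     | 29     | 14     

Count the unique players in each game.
SELECT game, COUNT(DISTINCT player)
FROM scores
GROUP BY game

Result:
  Baseball: 1 distinct
  Rugby: 2 distinct
  Soccer: 1 distinct
  Tennis: 3 distinct
  Volleyball: 1 distinct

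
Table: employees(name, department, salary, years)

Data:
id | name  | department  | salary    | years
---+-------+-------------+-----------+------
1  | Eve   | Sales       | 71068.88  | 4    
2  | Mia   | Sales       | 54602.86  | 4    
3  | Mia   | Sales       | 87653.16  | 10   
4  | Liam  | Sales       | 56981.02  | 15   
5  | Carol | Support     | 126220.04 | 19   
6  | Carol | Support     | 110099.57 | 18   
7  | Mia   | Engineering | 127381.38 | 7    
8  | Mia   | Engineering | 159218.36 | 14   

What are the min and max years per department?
SELECT department, MIN(years), MAX(years)
FROM employees
GROUP BY department

Result:
  Engineering: min=7, max=14
  Sales: min=4, max=15
  Support: min=18, max=19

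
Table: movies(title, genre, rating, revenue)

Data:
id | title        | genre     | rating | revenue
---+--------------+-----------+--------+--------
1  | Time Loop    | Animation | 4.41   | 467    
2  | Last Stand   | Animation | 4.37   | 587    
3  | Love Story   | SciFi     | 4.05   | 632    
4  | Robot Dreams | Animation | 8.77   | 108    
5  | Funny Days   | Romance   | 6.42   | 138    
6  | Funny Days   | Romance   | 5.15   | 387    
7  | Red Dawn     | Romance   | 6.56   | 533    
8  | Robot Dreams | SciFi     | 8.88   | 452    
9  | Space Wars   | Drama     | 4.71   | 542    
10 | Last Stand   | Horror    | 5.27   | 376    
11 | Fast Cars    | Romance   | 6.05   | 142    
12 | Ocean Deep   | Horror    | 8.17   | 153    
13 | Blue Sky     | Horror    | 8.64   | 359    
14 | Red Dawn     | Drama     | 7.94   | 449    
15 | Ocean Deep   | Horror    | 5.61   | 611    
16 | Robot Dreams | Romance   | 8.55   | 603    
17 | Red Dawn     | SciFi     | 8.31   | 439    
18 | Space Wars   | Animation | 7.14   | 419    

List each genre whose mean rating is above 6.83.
SELECT genre, AVG(rating)
FROM movies
GROUP BY genre
HAVING AVG(rating) > 6.83

Result:
  Horror: avg=6.92
  SciFi: avg=7.08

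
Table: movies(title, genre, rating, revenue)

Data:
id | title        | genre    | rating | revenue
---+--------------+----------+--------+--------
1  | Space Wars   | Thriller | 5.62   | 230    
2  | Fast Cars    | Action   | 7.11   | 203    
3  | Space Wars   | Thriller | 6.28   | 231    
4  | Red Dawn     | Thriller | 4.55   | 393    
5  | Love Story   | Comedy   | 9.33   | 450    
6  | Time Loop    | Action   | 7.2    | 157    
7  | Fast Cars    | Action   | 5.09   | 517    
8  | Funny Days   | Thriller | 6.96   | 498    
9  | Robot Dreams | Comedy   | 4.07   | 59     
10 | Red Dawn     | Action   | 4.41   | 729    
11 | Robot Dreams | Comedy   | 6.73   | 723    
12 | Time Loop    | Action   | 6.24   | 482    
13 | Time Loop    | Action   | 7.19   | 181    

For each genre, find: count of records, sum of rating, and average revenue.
SELECT genre,
       COUNT(*) as cnt,
       SUM(rating) as total_rating,
       AVG(revenue) as avg_revenue
FROM movies
GROUP BY genre

Result:
  Action: 6 records, 37.24 total rating, 378.17 avg revenue
  Comedy: 3 records, 20.13 total rating, 410.67 avg revenue
  Thriller: 4 records, 23.41 total rating, 338.00 avg revenue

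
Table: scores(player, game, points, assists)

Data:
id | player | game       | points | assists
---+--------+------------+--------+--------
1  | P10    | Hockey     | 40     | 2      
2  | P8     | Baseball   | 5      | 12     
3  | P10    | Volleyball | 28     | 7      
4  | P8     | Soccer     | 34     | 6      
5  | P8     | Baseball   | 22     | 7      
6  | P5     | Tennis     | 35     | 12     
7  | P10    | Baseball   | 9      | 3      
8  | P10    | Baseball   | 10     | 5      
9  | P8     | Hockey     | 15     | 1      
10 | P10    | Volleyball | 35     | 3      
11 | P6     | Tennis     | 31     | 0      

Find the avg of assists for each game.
SELECT game, AVG(assists) as result
FROM scores
GROUP BY game

Result:
  Baseball: 6.75
  Hockey: 1.50
  Soccer: 6.00
  Tennis: 6.00
  Volleyball: 5.00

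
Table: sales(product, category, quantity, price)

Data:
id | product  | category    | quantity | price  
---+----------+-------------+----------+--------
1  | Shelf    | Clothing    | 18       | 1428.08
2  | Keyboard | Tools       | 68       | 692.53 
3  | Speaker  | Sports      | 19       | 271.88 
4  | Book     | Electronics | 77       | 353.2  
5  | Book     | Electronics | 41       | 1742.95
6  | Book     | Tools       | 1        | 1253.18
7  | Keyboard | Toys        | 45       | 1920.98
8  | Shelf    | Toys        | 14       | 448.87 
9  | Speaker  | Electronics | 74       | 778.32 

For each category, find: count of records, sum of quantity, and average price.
SELECT category,
       COUNT(*) as cnt,
       SUM(quantity) as total_quantity,
       AVG(price) as avg_price
FROM sales
GROUP BY category

Result:
  Clothing: 1 records, 18 total quantity, 1428.08 avg price
  Electronics: 3 records, 192 total quantity, 958.16 avg price
  Sports: 1 records, 19 total quantity, 271.88 avg price
  Tools: 2 records, 69 total quantity, 972.86 avg price
  Toys: 2 records, 59 total quantity, 1184.93 avg price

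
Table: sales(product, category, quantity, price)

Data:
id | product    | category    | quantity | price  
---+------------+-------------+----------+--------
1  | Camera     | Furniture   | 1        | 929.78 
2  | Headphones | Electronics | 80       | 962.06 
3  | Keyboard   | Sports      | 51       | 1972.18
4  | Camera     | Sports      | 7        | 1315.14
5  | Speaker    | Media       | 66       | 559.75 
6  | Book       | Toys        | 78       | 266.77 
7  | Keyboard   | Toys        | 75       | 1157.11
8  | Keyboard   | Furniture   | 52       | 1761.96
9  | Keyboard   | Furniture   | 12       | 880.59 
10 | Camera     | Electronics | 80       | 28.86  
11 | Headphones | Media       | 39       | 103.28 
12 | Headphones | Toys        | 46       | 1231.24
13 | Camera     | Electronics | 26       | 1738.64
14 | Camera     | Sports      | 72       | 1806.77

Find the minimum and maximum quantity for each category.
SELECT category, MIN(quantity), MAX(quantity)
FROM sales
GROUP BY category

Result:
  Electronics: min=26, max=80
  Furniture: min=1, max=52
  Media: min=39, max=66
  Sports: min=7, max=72
  Toys: min=46, max=78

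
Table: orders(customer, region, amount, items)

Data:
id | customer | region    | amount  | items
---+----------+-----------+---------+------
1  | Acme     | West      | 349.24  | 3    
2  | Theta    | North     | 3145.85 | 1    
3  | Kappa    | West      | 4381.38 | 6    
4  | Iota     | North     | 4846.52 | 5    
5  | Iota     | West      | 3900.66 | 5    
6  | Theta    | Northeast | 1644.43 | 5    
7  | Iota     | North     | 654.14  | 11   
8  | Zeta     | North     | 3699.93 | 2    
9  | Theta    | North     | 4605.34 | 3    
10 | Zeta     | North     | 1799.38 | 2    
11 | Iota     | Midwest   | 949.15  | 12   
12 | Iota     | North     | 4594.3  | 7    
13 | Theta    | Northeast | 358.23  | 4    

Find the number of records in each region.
SELECT region, COUNT(*) as count
FROM orders
GROUP BY region

Result:
  Midwest: 1
  North: 7
  Northeast: 2
  West: 3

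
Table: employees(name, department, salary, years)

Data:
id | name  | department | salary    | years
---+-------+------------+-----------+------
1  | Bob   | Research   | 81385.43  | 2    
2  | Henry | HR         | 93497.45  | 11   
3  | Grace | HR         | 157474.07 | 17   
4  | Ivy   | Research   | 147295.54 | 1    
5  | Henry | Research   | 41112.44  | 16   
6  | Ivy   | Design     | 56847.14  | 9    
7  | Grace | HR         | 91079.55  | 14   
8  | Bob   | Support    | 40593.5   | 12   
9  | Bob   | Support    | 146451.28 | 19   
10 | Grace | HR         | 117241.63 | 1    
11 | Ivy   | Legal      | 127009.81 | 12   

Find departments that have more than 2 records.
SELECT department, COUNT(*) as cnt
FROM employees
GROUP BY department
HAVING COUNT(*) > 2

Result:
  HR: 4
  Research: 3

Note: HAVING filters groups after aggregation, WHERE filters rows before.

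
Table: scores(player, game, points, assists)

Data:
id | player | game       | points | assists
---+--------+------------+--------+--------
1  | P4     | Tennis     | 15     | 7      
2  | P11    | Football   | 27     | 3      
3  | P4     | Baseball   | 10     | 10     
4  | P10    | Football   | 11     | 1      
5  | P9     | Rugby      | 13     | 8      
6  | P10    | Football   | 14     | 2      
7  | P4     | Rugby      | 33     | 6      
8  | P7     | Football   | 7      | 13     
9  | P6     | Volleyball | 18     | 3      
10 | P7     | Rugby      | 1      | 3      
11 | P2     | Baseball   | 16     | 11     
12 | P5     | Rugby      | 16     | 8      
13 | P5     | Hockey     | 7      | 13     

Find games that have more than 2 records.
SELECT game, COUNT(*) as cnt
FROM scores
GROUP BY game
HAVING COUNT(*) > 2

Result:
  Football: 4
  Rugby: 4

Note: HAVING filters groups after aggregation, WHERE filters rows before.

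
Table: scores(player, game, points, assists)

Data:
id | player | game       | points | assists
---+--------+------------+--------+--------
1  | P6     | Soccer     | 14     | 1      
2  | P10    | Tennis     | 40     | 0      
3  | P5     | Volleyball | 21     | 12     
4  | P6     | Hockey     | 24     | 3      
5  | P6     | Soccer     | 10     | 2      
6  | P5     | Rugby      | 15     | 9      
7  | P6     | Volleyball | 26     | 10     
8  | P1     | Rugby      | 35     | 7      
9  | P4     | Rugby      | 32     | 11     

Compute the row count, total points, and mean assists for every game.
SELECT game,
       COUNT(*) as cnt,
       SUM(points) as total_points,
       AVG(assists) as avg_assists
FROM scores
GROUP BY game

Result:
  Hockey: 1 records, 24 total points, 3.00 avg assists
  Rugby: 3 records, 82 total points, 9.00 avg assists
  Soccer: 2 records, 24 total points, 1.50 avg assists
  Tennis: 1 records, 40 total points, 0.00 avg assists
  Volleyball: 2 records, 47 total points, 11.00 avg assists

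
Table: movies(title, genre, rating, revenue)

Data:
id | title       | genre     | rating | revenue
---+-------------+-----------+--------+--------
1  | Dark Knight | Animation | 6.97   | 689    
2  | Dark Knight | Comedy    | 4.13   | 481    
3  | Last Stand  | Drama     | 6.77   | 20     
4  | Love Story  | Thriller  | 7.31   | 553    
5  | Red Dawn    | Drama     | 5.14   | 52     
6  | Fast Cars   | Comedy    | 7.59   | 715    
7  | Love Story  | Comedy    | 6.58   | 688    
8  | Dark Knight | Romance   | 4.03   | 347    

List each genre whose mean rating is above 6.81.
SELECT genre, AVG(rating)
FROM movies
GROUP BY genre
HAVING AVG(rating) > 6.81

Result:
  Animation: avg=6.97
  Thriller: avg=7.31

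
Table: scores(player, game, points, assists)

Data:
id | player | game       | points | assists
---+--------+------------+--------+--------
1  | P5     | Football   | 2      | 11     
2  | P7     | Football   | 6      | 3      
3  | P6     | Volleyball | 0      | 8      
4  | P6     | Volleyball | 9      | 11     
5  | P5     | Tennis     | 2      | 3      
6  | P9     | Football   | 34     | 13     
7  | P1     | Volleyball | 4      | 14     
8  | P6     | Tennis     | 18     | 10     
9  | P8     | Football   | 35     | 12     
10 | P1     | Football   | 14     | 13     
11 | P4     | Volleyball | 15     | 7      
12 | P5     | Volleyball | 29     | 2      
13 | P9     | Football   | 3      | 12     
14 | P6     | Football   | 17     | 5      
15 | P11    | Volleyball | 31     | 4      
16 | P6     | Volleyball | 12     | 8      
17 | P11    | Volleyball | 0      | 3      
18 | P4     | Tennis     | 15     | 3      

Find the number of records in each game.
SELECT game, COUNT(*) as count
FROM scores
GROUP BY game

Result:
  Football: 7
  Tennis: 3
  Volleyball: 8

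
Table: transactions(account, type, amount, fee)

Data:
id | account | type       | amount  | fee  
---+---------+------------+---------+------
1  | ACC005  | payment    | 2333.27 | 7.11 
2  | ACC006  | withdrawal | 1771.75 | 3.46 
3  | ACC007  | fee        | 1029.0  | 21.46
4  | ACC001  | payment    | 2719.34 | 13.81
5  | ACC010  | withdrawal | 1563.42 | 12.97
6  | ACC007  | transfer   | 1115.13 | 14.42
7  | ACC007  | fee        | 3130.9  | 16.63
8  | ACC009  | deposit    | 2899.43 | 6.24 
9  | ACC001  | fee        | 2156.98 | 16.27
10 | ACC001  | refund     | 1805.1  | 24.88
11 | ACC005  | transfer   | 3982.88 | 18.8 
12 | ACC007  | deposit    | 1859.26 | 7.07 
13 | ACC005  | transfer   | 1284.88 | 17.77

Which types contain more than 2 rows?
SELECT type, COUNT(*) as cnt
FROM transactions
GROUP BY type
HAVING COUNT(*) > 2

Result:
  fee: 3
  transfer: 3

Note: HAVING filters groups after aggregation, WHERE filters rows before.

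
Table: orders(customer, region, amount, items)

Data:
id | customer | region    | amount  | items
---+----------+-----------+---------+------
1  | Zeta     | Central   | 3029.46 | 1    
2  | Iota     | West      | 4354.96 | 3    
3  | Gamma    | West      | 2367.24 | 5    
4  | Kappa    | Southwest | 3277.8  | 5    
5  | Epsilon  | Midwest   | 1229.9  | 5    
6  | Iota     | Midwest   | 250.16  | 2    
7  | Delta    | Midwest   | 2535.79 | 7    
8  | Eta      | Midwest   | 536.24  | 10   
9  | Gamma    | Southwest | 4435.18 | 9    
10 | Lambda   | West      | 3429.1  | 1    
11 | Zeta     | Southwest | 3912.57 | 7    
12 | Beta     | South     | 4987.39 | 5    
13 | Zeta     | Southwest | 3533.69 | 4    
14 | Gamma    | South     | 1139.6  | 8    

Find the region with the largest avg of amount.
SELECT region, AVG(amount) as val
FROM orders
GROUP BY region
ORDER BY val DESC
LIMIT 1

Result: Southwest with avg(amount) = 3789.81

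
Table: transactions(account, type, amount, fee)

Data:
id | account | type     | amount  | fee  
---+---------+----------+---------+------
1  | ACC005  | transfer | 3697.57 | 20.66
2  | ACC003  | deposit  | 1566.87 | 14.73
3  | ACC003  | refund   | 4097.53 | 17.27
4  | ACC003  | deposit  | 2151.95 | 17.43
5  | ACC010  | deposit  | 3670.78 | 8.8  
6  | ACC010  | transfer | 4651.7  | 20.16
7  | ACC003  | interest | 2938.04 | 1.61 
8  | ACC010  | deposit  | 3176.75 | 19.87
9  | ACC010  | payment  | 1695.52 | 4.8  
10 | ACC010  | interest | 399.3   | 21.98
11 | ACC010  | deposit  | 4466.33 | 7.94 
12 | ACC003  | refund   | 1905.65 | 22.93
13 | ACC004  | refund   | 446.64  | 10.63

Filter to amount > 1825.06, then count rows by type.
SELECT type, COUNT(*)
FROM transactions
WHERE amount > 1825.06
GROUP BY type

Note: WHERE filters rows before grouping.

Result:
  deposit: 4
  interest: 1
  refund: 2
  transfer: 2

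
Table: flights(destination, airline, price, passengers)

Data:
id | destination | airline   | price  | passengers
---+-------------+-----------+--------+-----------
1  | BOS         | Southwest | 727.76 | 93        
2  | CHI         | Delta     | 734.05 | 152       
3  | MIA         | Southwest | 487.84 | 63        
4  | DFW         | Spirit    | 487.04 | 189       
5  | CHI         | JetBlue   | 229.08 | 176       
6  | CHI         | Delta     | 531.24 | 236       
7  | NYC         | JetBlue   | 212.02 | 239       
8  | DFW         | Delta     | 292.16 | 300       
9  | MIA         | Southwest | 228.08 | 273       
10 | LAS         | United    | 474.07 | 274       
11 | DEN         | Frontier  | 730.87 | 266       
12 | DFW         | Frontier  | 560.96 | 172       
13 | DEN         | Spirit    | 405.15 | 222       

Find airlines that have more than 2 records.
SELECT airline, COUNT(*) as cnt
FROM flights
GROUP BY airline
HAVING COUNT(*) > 2

Result:
  Delta: 3
  Southwest: 3

Note: HAVING filters groups after aggregation, WHERE filters rows before.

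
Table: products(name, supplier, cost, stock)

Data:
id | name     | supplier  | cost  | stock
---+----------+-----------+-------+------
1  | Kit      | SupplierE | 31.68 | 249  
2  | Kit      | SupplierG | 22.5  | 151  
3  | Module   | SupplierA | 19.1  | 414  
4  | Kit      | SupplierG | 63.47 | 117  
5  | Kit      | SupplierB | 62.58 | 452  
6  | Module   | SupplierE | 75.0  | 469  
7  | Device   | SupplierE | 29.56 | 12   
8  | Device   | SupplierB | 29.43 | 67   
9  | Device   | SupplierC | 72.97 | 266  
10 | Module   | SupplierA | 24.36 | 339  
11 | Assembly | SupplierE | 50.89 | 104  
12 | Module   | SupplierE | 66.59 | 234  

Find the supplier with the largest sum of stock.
SELECT supplier, SUM(stock) as val
FROM products
GROUP BY supplier
ORDER BY val DESC
LIMIT 1

Result: SupplierE with sum(stock) = 1068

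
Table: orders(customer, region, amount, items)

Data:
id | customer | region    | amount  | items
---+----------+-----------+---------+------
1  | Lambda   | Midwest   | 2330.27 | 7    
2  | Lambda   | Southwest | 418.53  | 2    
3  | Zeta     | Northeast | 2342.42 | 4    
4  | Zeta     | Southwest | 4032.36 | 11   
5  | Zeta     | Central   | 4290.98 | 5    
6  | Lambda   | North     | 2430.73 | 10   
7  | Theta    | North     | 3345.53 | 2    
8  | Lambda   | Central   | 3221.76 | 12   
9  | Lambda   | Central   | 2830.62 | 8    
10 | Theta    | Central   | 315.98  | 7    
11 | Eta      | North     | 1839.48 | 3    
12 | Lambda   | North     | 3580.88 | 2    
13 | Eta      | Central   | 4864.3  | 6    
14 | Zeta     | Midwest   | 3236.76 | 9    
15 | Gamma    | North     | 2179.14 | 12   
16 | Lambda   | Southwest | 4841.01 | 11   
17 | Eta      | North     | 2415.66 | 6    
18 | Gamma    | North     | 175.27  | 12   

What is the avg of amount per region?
SELECT region, AVG(amount) as result
FROM orders
GROUP BY region

Result:
  Central: 3104.73
  Midwest: 2783.52
  North: 2280.96
  Northeast: 2342.42
  Southwest: 3097.30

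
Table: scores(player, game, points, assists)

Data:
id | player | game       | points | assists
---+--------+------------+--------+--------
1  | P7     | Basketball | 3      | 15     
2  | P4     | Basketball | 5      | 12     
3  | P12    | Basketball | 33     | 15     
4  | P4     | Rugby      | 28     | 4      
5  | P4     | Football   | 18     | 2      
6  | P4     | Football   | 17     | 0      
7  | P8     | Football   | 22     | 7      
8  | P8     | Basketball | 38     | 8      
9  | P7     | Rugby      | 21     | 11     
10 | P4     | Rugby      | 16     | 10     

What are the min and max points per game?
SELECT game, MIN(points), MAX(points)
FROM scores
GROUP BY game

Result:
  Basketball: min=3, max=38
  Football: min=17, max=22
  Rugby: min=16, max=28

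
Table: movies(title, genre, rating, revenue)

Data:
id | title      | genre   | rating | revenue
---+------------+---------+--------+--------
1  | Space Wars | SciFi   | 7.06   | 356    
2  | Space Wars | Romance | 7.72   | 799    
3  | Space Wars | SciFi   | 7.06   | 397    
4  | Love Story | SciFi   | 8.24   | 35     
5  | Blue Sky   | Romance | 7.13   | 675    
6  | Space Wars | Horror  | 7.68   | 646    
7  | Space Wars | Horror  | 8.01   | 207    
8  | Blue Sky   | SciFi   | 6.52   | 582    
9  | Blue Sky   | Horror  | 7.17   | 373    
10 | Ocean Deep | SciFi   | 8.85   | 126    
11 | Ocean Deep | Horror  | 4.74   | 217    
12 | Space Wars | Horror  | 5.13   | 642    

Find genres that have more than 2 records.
SELECT genre, COUNT(*) as cnt
FROM movies
GROUP BY genre
HAVING COUNT(*) > 2

Result:
  Horror: 5
  SciFi: 5

Note: HAVING filters groups after aggregation, WHERE filters rows before.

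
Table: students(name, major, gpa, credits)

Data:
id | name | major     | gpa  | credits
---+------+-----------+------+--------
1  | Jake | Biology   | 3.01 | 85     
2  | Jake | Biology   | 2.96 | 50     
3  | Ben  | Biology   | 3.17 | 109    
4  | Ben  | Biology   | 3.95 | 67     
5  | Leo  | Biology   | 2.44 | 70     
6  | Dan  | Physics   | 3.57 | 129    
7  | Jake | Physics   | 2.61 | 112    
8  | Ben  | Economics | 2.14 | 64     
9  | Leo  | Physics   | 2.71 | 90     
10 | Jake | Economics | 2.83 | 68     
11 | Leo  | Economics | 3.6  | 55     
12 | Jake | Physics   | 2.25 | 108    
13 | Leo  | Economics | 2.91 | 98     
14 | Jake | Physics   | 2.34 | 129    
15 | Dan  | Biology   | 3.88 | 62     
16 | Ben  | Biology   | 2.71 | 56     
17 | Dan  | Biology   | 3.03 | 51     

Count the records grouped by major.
SELECT major, COUNT(*) as count
FROM students
GROUP BY major

Result:
  Biology: 8
  Economics: 4
  Physics: 5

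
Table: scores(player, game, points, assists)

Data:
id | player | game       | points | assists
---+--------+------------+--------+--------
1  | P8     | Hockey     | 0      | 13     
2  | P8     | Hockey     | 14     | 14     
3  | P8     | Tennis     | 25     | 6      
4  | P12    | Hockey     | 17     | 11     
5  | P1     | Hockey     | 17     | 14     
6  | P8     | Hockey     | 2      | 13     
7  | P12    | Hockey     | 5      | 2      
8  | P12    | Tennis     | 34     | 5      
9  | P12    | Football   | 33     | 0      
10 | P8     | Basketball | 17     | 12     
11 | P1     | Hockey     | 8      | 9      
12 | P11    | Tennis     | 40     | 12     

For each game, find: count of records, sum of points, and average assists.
SELECT game,
       COUNT(*) as cnt,
       SUM(points) as total_points,
       AVG(assists) as avg_assists
FROM scores
GROUP BY game

Result:
  Basketball: 1 records, 17 total points, 12.00 avg assists
  Football: 1 records, 33 total points, 0.00 avg assists
  Hockey: 7 records, 63 total points, 10.86 avg assists
  Tennis: 3 records, 99 total points, 7.67 avg assists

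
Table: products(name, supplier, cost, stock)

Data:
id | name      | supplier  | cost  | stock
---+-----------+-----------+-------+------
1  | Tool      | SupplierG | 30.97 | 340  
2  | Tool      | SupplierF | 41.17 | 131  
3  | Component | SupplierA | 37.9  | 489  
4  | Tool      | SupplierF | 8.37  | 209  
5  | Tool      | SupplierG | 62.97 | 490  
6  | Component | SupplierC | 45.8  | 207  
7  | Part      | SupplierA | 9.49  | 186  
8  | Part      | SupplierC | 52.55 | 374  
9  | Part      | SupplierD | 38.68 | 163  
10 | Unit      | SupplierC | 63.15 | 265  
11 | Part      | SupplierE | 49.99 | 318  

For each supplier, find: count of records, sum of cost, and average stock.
SELECT supplier,
       COUNT(*) as cnt,
       SUM(cost) as total_cost,
       AVG(stock) as avg_stock
FROM products
GROUP BY supplier

Result:
  SupplierA: 2 records, 47.39 total cost, 337.50 avg stock
  SupplierC: 3 records, 161.50 total cost, 282.00 avg stock
  SupplierD: 1 records, 38.68 total cost, 163.00 avg stock
  SupplierE: 1 records, 49.99 total cost, 318.00 avg stock
  SupplierF: 2 records, 49.54 total cost, 170.00 avg stock
  SupplierG: 2 records, 93.94 total cost, 415.00 avg stock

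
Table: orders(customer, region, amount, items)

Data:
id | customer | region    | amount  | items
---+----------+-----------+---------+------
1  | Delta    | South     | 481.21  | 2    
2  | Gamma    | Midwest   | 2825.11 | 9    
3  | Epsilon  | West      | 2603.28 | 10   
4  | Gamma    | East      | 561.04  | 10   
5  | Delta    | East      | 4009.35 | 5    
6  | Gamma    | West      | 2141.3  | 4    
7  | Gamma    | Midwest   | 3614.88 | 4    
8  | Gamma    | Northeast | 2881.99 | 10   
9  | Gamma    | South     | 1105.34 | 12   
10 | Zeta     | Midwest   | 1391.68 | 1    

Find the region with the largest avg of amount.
SELECT region, AVG(amount) as val
FROM orders
GROUP BY region
ORDER BY val DESC
LIMIT 1

Result: Northeast with avg(amount) = 2881.99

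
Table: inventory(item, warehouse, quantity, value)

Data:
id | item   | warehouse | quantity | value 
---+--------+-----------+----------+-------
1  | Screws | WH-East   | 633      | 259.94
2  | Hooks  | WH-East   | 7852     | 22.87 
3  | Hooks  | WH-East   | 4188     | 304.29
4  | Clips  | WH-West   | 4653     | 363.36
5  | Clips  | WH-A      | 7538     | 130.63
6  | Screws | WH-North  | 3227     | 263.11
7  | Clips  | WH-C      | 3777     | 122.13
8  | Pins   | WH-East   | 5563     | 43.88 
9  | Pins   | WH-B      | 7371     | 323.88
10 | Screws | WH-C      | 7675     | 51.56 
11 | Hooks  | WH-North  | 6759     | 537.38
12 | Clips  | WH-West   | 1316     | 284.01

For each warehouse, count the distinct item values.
SELECT warehouse, COUNT(DISTINCT item)
FROM inventory
GROUP BY warehouse

Result:
  WH-A: 1 distinct
  WH-B: 1 distinct
  WH-C: 2 distinct
  WH-East: 3 distinct
  WH-North: 2 distinct
  WH-West: 1 distinct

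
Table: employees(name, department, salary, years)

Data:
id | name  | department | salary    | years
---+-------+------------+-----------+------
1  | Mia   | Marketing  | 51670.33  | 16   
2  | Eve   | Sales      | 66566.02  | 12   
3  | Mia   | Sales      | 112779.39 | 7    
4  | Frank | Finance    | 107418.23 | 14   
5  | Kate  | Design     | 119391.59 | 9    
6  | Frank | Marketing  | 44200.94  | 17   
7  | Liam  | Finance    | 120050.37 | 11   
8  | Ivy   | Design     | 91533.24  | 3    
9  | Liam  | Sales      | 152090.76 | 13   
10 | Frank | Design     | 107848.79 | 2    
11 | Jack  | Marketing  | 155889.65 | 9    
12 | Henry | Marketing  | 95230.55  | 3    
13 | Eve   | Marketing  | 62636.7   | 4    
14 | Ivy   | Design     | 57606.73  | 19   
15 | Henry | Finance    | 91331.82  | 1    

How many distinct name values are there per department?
SELECT department, COUNT(DISTINCT name)
FROM employees
GROUP BY department

Result:
  Design: 3 distinct
  Finance: 3 distinct
  Marketing: 5 distinct
  Sales: 3 distinct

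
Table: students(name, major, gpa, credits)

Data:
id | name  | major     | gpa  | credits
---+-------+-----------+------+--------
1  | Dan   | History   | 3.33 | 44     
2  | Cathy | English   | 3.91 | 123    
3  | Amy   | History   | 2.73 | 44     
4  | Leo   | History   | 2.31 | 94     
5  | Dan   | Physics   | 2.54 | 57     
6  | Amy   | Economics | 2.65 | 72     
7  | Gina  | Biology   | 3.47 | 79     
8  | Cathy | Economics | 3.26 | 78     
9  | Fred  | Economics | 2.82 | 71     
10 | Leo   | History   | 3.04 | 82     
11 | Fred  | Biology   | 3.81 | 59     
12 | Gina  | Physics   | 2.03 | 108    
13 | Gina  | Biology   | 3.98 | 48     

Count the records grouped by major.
SELECT major, COUNT(*) as count
FROM students
GROUP BY major

Result:
  Biology: 3
  Economics: 3
  English: 1
  History: 4
  Physics: 2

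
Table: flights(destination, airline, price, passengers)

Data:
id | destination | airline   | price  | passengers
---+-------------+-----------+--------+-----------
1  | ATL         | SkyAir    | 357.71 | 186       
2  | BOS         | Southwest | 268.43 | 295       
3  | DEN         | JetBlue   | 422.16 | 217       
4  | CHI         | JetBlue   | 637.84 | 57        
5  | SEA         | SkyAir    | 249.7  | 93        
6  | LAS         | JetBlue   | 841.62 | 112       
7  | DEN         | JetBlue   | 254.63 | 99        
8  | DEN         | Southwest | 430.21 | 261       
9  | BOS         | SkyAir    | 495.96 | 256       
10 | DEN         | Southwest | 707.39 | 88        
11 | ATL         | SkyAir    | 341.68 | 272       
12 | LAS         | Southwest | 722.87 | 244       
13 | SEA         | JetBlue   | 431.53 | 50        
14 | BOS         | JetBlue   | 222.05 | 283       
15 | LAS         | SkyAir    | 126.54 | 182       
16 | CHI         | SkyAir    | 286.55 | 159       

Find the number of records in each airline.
SELECT airline, COUNT(*) as count
FROM flights
GROUP BY airline

Result:
  JetBlue: 6
  SkyAir: 6
  Southwest: 4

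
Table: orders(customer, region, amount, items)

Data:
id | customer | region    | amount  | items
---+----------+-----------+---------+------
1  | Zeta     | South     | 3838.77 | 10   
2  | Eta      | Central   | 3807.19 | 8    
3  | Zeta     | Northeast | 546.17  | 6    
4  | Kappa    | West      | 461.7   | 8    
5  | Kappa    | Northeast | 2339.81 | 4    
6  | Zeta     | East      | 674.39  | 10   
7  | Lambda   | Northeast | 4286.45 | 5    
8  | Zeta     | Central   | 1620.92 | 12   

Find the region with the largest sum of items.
SELECT region, SUM(items) as val
FROM orders
GROUP BY region
ORDER BY val DESC
LIMIT 1

Result: Central with sum(items) = 20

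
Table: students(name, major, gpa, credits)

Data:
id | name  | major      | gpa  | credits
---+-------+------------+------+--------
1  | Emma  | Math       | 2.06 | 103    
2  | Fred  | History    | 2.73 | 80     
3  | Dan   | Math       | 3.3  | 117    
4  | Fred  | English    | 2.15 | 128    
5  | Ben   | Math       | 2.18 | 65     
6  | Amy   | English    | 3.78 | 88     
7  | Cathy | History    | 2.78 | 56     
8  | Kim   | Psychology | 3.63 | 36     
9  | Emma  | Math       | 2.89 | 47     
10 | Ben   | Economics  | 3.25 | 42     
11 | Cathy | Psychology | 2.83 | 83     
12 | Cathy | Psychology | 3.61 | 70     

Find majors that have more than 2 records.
SELECT major, COUNT(*) as cnt
FROM students
GROUP BY major
HAVING COUNT(*) > 2

Result:
  Math: 4
  Psychology: 3

Note: HAVING filters groups after aggregation, WHERE filters rows before.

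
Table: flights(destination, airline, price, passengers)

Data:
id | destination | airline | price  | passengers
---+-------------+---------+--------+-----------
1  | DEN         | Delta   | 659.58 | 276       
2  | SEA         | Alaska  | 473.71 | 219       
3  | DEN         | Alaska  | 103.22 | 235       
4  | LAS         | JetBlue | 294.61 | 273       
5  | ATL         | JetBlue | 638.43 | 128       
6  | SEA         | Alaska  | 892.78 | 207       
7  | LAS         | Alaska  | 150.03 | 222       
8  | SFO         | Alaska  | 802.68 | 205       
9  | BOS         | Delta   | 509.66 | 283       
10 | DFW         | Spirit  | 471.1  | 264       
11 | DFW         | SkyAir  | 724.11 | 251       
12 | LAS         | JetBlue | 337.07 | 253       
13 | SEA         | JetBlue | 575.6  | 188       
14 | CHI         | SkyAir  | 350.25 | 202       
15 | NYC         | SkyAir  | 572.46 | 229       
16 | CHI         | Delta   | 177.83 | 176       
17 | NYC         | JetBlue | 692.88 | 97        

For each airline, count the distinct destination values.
SELECT airline, COUNT(DISTINCT destination)
FROM flights
GROUP BY airline

Result:
  Alaska: 4 distinct
  Delta: 3 distinct
  JetBlue: 4 distinct
  SkyAir: 3 distinct
  Spirit: 1 distinct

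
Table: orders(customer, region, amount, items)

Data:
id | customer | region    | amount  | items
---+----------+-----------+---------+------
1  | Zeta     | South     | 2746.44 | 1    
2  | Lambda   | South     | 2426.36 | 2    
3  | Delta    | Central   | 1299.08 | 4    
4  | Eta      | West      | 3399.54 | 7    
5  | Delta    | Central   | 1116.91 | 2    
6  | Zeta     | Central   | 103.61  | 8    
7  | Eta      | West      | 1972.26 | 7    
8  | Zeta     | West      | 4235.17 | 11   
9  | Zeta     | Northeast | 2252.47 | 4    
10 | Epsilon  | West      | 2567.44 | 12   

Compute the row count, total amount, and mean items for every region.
SELECT region,
       COUNT(*) as cnt,
       SUM(amount) as total_amount,
       AVG(items) as avg_items
FROM orders
GROUP BY region

Result:
  Central: 3 records, 2519.60 total amount, 4.67 avg items
  Northeast: 1 records, 2252.47 total amount, 4.00 avg items
  South: 2 records, 5172.80 total amount, 1.50 avg items
  West: 4 records, 12174.41 total amount, 9.25 avg items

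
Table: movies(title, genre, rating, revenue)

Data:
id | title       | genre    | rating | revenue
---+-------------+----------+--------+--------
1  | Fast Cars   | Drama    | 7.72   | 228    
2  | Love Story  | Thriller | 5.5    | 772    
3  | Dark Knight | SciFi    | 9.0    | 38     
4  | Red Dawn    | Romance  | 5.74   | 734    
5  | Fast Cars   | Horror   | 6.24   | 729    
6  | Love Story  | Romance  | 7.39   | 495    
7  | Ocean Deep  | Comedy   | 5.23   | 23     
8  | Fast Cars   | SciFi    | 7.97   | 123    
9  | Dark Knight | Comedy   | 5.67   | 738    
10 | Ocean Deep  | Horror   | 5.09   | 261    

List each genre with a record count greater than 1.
SELECT genre, COUNT(*) as cnt
FROM movies
GROUP BY genre
HAVING COUNT(*) > 1

Result:
  Comedy: 2
  Horror: 2
  Romance: 2
  SciFi: 2

Note: HAVING filters groups after aggregation, WHERE filters rows before.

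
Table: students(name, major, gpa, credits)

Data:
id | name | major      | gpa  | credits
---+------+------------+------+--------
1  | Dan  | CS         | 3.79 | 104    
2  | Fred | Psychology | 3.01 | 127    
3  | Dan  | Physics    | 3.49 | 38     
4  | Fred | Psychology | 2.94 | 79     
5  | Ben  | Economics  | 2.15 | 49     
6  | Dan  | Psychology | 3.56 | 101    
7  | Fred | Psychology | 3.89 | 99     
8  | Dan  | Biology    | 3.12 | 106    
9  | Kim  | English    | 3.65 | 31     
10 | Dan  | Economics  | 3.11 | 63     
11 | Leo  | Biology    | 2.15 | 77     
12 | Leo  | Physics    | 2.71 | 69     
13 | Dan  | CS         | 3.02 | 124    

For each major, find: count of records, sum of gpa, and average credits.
SELECT major,
       COUNT(*) as cnt,
       SUM(gpa) as total_gpa,
       AVG(credits) as avg_credits
FROM students
GROUP BY major

Result:
  Biology: 2 records, 5.27 total gpa, 91.50 avg credits
  CS: 2 records, 6.81 total gpa, 114.00 avg credits
  Economics: 2 records, 5.26 total gpa, 56.00 avg credits
  English: 1 records, 3.65 total gpa, 31.00 avg credits
  Physics: 2 records, 6.20 total gpa, 53.50 avg credits
  Psychology: 4 records, 13.40 total gpa, 101.50 avg credits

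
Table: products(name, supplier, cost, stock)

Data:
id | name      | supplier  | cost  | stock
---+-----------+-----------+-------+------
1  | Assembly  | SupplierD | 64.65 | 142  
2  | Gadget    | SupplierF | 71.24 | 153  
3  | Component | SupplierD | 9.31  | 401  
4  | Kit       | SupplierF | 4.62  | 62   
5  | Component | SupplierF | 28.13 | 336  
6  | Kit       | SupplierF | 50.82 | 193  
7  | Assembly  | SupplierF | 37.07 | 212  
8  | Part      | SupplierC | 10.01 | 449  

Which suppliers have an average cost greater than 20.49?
SELECT supplier, AVG(cost)
FROM products
GROUP BY supplier
HAVING AVG(cost) > 20.49

Result:
  SupplierD: avg=36.98
  SupplierF: avg=38.38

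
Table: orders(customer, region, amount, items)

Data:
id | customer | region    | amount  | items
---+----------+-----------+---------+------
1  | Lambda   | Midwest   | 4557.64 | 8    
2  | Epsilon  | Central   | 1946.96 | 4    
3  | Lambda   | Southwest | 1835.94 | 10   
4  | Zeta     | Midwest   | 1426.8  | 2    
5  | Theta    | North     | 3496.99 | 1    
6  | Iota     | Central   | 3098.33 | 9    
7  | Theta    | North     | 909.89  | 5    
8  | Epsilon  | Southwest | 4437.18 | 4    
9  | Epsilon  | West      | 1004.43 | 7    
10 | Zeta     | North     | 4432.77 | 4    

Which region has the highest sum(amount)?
SELECT region, SUM(amount) as val
FROM orders
GROUP BY region
ORDER BY val DESC
LIMIT 1

Result: North with sum(amount) = 8839.65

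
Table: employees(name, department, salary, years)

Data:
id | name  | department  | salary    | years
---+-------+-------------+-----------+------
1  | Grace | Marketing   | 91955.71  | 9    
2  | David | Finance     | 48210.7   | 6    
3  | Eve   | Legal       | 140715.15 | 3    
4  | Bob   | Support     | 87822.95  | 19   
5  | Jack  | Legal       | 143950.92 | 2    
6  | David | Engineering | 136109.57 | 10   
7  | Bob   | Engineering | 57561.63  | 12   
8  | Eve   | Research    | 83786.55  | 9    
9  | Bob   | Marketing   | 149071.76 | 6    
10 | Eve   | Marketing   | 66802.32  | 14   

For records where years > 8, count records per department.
SELECT department, COUNT(*)
FROM employees
WHERE years > 8
GROUP BY department

Note: WHERE filters rows before grouping.

Result:
  Engineering: 2
  Marketing: 2
  Research: 1
  Support: 1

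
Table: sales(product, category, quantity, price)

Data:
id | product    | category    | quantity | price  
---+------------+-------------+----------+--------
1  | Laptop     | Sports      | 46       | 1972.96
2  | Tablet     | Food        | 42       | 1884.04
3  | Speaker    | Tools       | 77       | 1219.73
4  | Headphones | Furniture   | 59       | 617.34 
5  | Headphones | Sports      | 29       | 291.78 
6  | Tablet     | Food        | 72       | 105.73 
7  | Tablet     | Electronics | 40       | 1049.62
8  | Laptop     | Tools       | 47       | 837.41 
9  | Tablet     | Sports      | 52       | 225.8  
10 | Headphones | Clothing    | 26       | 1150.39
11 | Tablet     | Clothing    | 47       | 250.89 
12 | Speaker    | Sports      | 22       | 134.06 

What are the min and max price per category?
SELECT category, MIN(price), MAX(price)
FROM sales
GROUP BY category

Result:
  Clothing: min=250.89, max=1150.39
  Electronics: min=1049.62, max=1049.62
  Food: min=105.73, max=1884.04
  Furniture: min=617.34, max=617.34
  Sports: min=134.06, max=1972.96
  Tools: min=837.41, max=1219.73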